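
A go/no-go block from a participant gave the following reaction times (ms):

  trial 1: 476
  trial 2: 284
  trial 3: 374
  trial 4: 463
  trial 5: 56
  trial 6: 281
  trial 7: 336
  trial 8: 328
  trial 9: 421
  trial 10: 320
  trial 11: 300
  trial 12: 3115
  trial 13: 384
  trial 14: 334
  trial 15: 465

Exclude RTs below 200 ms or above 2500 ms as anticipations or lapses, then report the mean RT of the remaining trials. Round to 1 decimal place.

366.6 ms

Excluded: 56, 3115
Retained (n=13): Σ = 4766
Mean = 4766/13 = 366.6154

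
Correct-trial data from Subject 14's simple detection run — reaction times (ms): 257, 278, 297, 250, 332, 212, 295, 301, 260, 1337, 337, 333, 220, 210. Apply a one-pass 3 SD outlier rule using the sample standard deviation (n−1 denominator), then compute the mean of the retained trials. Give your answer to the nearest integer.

n = 14, ΣRT = 4919, M = 351.357
Σ(x−M)² = 1070637.21; s = √(1070637.21/13) = 286.979
Cutoffs: 351.357 ± 3·286.979 → [-509.6, 1212.3]
Outside: 1337 → excluded.
Retained (n=13): Σ = 3582, mean = 3582/13 = 275.538

276 ms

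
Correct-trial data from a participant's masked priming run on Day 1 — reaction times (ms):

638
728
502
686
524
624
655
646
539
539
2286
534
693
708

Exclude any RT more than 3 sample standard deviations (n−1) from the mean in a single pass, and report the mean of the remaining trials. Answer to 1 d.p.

n = 14, ΣRT = 10302, M = 735.857
Σ(x−M)² = 2662627.71; s = √(2662627.71/13) = 452.568
Cutoffs: 735.857 ± 3·452.568 → [-621.8, 2093.6]
Outside: 2286 → excluded.
Retained (n=13): Σ = 8016, mean = 8016/13 = 616.615

616.6 ms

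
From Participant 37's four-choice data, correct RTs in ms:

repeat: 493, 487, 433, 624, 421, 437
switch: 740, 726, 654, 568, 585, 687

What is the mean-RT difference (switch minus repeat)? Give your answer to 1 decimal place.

M(repeat) = 2895/6 = 482.500
M(switch) = 3960/6 = 660.000
Difference = 660.000 − 482.500 = 177.500 ms

177.5 ms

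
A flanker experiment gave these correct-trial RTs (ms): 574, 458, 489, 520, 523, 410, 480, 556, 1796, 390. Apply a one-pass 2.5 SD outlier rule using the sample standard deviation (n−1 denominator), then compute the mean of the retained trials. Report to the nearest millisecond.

n = 10, ΣRT = 6196, M = 619.600
Σ(x−M)² = 1568600.40; s = √(1568600.40/9) = 417.479
Cutoffs: 619.600 ± 2.5·417.479 → [-424.1, 1663.3]
Outside: 1796 → excluded.
Retained (n=9): Σ = 4400, mean = 4400/9 = 488.889

489 ms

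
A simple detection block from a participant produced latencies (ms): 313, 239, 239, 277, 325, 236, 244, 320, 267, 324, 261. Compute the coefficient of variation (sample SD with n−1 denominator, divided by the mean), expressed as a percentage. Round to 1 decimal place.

n = 11, Σ = 3045, M = 276.8182
Σ(x−M)² = 13671.636; s = √(13671.636/10) = 36.9752
CV = 36.9752 / 276.8182 = 0.13357 = 13.357%

13.4%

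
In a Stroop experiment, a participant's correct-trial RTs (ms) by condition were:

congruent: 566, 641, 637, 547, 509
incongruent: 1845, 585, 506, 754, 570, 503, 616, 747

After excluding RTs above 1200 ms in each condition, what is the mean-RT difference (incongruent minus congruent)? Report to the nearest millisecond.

32 ms

incongruent: exclude 1845
M(congruent) = 2900/5 = 580.000
M(incongruent) = 4281/7 = 611.571
Difference = 611.571 − 580.000 = 31.571 ms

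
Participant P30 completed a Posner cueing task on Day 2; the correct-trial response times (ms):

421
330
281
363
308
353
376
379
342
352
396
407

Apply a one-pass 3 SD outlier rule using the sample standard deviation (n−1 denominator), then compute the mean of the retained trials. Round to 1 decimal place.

359.0 ms

n = 12, ΣRT = 4308, M = 359.000
Σ(x−M)² = 18122.00; s = √(18122.00/11) = 40.589
Cutoffs: 359.000 ± 3·40.589 → [237.2, 480.8]
No RTs fall outside the cutoffs; all 12 retained. Mean = 4308/12 = 359.000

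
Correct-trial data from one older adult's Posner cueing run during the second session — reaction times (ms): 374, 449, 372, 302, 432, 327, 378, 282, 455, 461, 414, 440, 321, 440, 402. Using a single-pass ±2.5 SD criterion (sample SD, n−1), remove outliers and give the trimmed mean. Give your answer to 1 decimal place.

n = 15, ΣRT = 5849, M = 389.933
Σ(x−M)² = 49092.93; s = √(49092.93/14) = 59.217
Cutoffs: 389.933 ± 2.5·59.217 → [241.9, 538.0]
No RTs fall outside the cutoffs; all 15 retained. Mean = 5849/15 = 389.933

389.9 ms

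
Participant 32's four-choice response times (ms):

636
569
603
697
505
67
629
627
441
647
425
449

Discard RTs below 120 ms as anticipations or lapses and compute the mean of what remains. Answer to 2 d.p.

Excluded: 67
Retained (n=11): Σ = 6228
Mean = 6228/11 = 566.1818

566.18 ms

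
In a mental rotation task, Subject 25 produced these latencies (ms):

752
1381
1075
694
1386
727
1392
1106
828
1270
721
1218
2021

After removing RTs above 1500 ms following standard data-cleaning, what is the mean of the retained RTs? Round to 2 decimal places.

Excluded: 2021
Retained (n=12): Σ = 12550
Mean = 12550/12 = 1045.8333

1045.83 ms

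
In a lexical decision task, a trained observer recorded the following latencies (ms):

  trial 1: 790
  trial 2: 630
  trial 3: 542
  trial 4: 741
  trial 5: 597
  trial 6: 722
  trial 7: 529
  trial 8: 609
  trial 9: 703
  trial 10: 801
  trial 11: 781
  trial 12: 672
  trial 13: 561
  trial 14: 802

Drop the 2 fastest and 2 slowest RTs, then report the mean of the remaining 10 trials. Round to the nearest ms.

681 ms

Sorted: 529, 542, 561, 597, 609, 630, 672, 703, 722, 741, 781, 790, 801, 802
Drop lowest 2 (529, 542) and highest 2 (801, 802)
Remaining (n=10): Σ = 6806, mean = 6806/10 = 680.600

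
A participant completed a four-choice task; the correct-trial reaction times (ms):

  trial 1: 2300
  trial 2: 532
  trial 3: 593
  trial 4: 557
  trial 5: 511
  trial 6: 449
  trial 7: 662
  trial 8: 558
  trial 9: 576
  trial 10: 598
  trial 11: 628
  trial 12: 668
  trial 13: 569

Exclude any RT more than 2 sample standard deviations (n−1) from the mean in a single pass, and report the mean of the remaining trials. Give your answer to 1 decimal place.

575.1 ms

n = 13, ΣRT = 9201, M = 707.769
Σ(x−M)² = 2788816.31; s = √(2788816.31/12) = 482.080
Cutoffs: 707.769 ± 2·482.080 → [-256.4, 1671.9]
Outside: 2300 → excluded.
Retained (n=12): Σ = 6901, mean = 6901/12 = 575.083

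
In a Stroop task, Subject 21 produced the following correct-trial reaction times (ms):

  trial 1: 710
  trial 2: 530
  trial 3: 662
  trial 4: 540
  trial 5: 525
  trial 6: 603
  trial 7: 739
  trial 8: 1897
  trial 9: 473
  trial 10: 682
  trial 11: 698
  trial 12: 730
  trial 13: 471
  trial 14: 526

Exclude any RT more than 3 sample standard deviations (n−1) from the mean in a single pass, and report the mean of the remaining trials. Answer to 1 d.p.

n = 14, ΣRT = 9786, M = 699.000
Σ(x−M)² = 1665868.00; s = √(1665868.00/13) = 357.972
Cutoffs: 699.000 ± 3·357.972 → [-374.9, 1772.9]
Outside: 1897 → excluded.
Retained (n=13): Σ = 7889, mean = 7889/13 = 606.846

606.8 ms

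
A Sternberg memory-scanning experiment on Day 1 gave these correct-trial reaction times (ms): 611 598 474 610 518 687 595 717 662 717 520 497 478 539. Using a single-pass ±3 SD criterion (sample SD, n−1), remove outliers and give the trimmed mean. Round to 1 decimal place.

587.4 ms

n = 14, ΣRT = 8223, M = 587.357
Σ(x−M)² = 95017.21; s = √(95017.21/13) = 85.493
Cutoffs: 587.357 ± 3·85.493 → [330.9, 843.8]
No RTs fall outside the cutoffs; all 14 retained. Mean = 8223/14 = 587.357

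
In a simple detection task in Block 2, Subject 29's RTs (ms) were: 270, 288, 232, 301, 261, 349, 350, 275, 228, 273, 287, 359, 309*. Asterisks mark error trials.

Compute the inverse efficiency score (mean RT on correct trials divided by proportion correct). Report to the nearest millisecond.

314 ms

Correct trials (n=12): 270, 288, 232, 301, 261, 349, 350, 275, 228, 273, 287, 359
Mean correct RT = 3473/12 = 289.4167 ms
Proportion correct = 12/13
IES = 289.4167 / (12/13) = 313.535 ms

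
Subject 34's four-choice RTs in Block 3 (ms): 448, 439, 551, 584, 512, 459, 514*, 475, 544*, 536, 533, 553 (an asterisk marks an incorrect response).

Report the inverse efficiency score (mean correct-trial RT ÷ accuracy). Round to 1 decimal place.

610.8 ms

Correct trials (n=10): 448, 439, 551, 584, 512, 459, 475, 536, 533, 553
Mean correct RT = 5090/10 = 509.0000 ms
Proportion correct = 10/12
IES = 509.0000 / (10/12) = 610.800 ms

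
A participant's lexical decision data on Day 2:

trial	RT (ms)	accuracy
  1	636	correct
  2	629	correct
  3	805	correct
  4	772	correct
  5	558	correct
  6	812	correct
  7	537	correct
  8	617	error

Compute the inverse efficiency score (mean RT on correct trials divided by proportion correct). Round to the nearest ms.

Correct trials (n=7): 636, 629, 805, 772, 558, 812, 537
Mean correct RT = 4749/7 = 678.4286 ms
Proportion correct = 7/8
IES = 678.4286 / (7/8) = 775.347 ms

775 ms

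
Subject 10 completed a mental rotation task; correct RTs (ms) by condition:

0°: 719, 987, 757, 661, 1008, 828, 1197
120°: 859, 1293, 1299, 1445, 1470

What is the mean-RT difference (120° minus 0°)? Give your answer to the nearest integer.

394 ms

M(0°) = 6157/7 = 879.571
M(120°) = 6366/5 = 1273.200
Difference = 1273.200 − 879.571 = 393.629 ms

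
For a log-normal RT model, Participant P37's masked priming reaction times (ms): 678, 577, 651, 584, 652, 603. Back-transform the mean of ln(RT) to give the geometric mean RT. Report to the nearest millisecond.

623 ms

ln(RT): 6.5191, 6.3578, 6.4785, 6.3699, 6.4800, 6.4019
Mean ln(RT) = 38.6074/6 = 6.43456
Geometric mean = exp(6.43456) = 623.01 ms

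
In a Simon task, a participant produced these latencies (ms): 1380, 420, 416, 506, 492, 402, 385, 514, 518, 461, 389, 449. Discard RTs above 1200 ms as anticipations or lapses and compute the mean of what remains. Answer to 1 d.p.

450.2 ms

Excluded: 1380
Retained (n=11): Σ = 4952
Mean = 4952/11 = 450.1818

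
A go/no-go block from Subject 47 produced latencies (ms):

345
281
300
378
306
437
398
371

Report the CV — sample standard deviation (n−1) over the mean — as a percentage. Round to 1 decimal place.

15.3%

n = 8, Σ = 2816, M = 352.0000
Σ(x−M)² = 20288.000; s = √(20288.000/7) = 53.8357
CV = 53.8357 / 352.0000 = 0.15294 = 15.294%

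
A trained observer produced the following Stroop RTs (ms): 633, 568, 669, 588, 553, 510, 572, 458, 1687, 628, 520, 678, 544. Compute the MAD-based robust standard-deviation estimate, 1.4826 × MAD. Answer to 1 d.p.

Sorted: 458, 510, 520, 544, 553, 568, 572, 588, 628, 633, 669, 678, 1687 → median = 572
|x − 572| sorted: 0, 4, 16, 19, 28, 52, 56, 61, 62, 97, 106, 114, 1115 → MAD = 56
Robust SD ≈ 1.4826 × 56 = 83.026

83.0 ms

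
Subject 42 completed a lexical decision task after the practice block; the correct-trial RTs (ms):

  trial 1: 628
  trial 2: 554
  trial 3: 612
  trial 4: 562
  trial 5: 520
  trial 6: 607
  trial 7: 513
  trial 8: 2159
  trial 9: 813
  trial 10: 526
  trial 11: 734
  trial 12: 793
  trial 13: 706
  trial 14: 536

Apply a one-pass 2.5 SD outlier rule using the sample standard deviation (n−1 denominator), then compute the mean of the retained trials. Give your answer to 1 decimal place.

623.4 ms

n = 14, ΣRT = 10263, M = 733.071
Σ(x−M)² = 2322456.93; s = √(2322456.93/13) = 422.671
Cutoffs: 733.071 ± 2.5·422.671 → [-323.6, 1789.7]
Outside: 2159 → excluded.
Retained (n=13): Σ = 8104, mean = 8104/13 = 623.385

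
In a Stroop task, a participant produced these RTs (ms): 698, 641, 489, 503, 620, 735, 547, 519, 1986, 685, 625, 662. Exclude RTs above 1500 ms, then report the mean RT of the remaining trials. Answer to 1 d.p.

Excluded: 1986
Retained (n=11): Σ = 6724
Mean = 6724/11 = 611.2727

611.3 ms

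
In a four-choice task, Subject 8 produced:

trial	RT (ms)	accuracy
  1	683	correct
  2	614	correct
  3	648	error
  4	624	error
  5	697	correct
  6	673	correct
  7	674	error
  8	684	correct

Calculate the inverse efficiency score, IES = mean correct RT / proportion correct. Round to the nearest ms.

Correct trials (n=5): 683, 614, 697, 673, 684
Mean correct RT = 3351/5 = 670.2000 ms
Proportion correct = 5/8
IES = 670.2000 / (5/8) = 1072.320 ms

1072 ms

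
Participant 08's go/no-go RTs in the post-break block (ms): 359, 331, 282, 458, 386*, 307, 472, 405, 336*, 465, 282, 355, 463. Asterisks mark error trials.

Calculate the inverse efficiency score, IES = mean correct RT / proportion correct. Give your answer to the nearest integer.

449 ms

Correct trials (n=11): 359, 331, 282, 458, 307, 472, 405, 465, 282, 355, 463
Mean correct RT = 4179/11 = 379.9091 ms
Proportion correct = 11/13
IES = 379.9091 / (11/13) = 448.983 ms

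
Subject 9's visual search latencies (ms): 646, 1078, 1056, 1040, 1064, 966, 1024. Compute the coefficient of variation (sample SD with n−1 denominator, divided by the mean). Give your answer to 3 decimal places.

0.155

n = 7, Σ = 6874, M = 982.0000
Σ(x−M)² = 139696.000; s = √(139696.000/6) = 152.5866
CV = 152.5866 / 982.0000 = 0.15538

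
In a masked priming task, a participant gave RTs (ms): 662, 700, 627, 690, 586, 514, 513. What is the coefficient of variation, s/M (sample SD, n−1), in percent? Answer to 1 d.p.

12.7%

n = 7, Σ = 4292, M = 613.1429
Σ(x−M)² = 36624.857; s = √(36624.857/6) = 78.1290
CV = 78.1290 / 613.1429 = 0.12742 = 12.742%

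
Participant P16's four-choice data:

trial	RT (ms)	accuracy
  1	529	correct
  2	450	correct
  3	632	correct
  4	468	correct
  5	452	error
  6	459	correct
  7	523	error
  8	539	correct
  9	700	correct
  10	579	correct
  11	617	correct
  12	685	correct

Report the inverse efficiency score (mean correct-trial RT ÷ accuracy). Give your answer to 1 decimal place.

679.0 ms

Correct trials (n=10): 529, 450, 632, 468, 459, 539, 700, 579, 617, 685
Mean correct RT = 5658/10 = 565.8000 ms
Proportion correct = 10/12
IES = 565.8000 / (10/12) = 678.960 ms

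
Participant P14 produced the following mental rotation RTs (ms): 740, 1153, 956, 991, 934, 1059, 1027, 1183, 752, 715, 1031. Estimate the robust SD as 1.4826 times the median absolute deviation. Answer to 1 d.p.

Sorted: 715, 740, 752, 934, 956, 991, 1027, 1031, 1059, 1153, 1183 → median = 991
|x − 991| sorted: 0, 35, 36, 40, 57, 68, 162, 192, 239, 251, 276 → MAD = 68
Robust SD ≈ 1.4826 × 68 = 100.817

100.8 ms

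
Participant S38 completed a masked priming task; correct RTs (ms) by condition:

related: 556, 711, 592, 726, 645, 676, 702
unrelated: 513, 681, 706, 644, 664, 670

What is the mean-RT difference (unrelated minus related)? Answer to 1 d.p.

M(related) = 4608/7 = 658.286
M(unrelated) = 3878/6 = 646.333
Difference = 646.333 − 658.286 = -11.952 ms

-12.0 ms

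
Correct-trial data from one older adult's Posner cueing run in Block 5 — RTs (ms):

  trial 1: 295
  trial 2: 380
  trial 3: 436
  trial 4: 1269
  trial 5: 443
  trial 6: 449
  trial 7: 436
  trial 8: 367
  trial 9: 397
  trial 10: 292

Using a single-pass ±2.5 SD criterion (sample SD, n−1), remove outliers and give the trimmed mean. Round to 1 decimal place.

388.3 ms

n = 10, ΣRT = 4764, M = 476.400
Σ(x−M)² = 727820.40; s = √(727820.40/9) = 284.375
Cutoffs: 476.400 ± 2.5·284.375 → [-234.5, 1187.3]
Outside: 1269 → excluded.
Retained (n=9): Σ = 3495, mean = 3495/9 = 388.333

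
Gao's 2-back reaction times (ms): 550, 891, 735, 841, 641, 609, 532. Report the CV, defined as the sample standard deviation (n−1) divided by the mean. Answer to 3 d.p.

0.205

n = 7, Σ = 4799, M = 685.5714
Σ(x−M)² = 118615.714; s = √(118615.714/6) = 140.6033
CV = 140.6033 / 685.5714 = 0.20509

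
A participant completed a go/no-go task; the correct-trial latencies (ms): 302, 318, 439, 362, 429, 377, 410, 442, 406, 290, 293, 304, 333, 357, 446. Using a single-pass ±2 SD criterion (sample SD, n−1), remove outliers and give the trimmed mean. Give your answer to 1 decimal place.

n = 15, ΣRT = 5508, M = 367.200
Σ(x−M)² = 47644.40; s = √(47644.40/14) = 58.337
Cutoffs: 367.200 ± 2·58.337 → [250.5, 483.9]
No RTs fall outside the cutoffs; all 15 retained. Mean = 5508/15 = 367.200

367.2 ms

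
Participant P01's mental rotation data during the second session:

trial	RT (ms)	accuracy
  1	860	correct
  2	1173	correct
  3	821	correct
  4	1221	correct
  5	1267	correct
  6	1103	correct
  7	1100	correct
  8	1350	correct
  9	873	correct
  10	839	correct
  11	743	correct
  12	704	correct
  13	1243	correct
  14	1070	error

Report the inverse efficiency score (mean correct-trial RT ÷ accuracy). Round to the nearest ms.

1102 ms

Correct trials (n=13): 860, 1173, 821, 1221, 1267, 1103, 1100, 1350, 873, 839, 743, 704, 1243
Mean correct RT = 13297/13 = 1022.8462 ms
Proportion correct = 13/14
IES = 1022.8462 / (13/14) = 1101.527 ms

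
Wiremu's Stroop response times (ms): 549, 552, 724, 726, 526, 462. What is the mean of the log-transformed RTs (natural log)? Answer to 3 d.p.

6.366

ln(RT): 6.3081, 6.3135, 6.5848, 6.5876, 6.2653, 6.1356
Σ ln(RT) = 38.1949
Mean = 38.1949/6 = 6.36581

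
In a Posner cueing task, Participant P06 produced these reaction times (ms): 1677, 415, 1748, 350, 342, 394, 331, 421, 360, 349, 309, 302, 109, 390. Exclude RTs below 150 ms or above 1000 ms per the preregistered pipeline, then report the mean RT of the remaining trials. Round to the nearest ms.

Excluded: 109, 1677, 1748
Retained (n=11): Σ = 3963
Mean = 3963/11 = 360.2727

360 ms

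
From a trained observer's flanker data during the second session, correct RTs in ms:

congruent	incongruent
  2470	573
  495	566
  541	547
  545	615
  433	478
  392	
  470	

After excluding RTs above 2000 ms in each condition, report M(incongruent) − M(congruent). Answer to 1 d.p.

76.5 ms

congruent: exclude 2470
M(congruent) = 2876/6 = 479.333
M(incongruent) = 2779/5 = 555.800
Difference = 555.800 − 479.333 = 76.467 ms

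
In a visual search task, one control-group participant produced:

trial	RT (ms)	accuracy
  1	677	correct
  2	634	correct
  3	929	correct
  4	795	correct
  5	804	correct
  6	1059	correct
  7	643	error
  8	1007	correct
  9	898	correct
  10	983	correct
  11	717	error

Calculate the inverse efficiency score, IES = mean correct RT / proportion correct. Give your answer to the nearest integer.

1057 ms

Correct trials (n=9): 677, 634, 929, 795, 804, 1059, 1007, 898, 983
Mean correct RT = 7786/9 = 865.1111 ms
Proportion correct = 9/11
IES = 865.1111 / (9/11) = 1057.358 ms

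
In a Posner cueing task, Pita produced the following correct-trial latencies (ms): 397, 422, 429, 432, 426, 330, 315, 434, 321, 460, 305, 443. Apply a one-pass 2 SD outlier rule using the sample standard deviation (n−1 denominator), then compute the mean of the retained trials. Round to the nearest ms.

393 ms

n = 12, ΣRT = 4714, M = 392.833
Σ(x−M)² = 36413.67; s = √(36413.67/11) = 57.535
Cutoffs: 392.833 ± 2·57.535 → [277.8, 507.9]
No RTs fall outside the cutoffs; all 12 retained. Mean = 4714/12 = 392.833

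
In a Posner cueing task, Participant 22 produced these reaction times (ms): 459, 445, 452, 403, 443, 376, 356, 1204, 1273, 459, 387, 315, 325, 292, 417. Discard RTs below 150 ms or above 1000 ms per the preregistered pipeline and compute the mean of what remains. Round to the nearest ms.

Excluded: 1204, 1273
Retained (n=13): Σ = 5129
Mean = 5129/13 = 394.5385

395 ms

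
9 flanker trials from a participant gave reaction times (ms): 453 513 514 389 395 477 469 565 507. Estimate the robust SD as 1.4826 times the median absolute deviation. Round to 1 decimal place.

53.4 ms

Sorted: 389, 395, 453, 469, 477, 507, 513, 514, 565 → median = 477
|x − 477| sorted: 0, 8, 24, 30, 36, 37, 82, 88, 88 → MAD = 36
Robust SD ≈ 1.4826 × 36 = 53.374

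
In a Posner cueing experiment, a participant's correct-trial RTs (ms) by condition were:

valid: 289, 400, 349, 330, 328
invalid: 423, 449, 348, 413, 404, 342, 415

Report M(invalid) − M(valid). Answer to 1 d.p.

M(valid) = 1696/5 = 339.200
M(invalid) = 2794/7 = 399.143
Difference = 399.143 − 339.200 = 59.943 ms

59.9 ms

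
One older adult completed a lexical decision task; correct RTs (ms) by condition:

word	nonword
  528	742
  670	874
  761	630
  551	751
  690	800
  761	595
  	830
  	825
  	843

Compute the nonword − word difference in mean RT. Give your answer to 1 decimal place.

105.4 ms

M(word) = 3961/6 = 660.167
M(nonword) = 6890/9 = 765.556
Difference = 765.556 − 660.167 = 105.389 ms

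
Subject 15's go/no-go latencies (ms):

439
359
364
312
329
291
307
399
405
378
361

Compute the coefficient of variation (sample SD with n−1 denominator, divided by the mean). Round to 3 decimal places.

n = 11, Σ = 3944, M = 358.5455
Σ(x−M)² = 20940.727; s = √(20940.727/10) = 45.7610
CV = 45.7610 / 358.5455 = 0.12763

0.128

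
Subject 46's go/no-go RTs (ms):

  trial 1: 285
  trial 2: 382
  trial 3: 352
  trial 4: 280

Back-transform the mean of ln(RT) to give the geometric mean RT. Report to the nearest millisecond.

322 ms

ln(RT): 5.6525, 5.9454, 5.8636, 5.6348
Mean ln(RT) = 23.0963/4 = 5.77408
Geometric mean = exp(5.77408) = 321.85 ms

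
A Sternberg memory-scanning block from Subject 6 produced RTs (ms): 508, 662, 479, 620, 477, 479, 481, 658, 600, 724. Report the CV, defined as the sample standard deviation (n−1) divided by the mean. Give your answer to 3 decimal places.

0.166

n = 10, Σ = 5688, M = 568.8000
Σ(x−M)² = 80285.600; s = √(80285.600/9) = 94.4490
CV = 94.4490 / 568.8000 = 0.16605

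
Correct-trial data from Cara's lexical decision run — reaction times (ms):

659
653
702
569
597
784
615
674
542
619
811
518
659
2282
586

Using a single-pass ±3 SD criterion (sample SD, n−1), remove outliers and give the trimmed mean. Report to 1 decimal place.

n = 15, ΣRT = 11270, M = 751.333
Σ(x−M)² = 2601465.33; s = √(2601465.33/14) = 431.067
Cutoffs: 751.333 ± 3·431.067 → [-541.9, 2044.5]
Outside: 2282 → excluded.
Retained (n=14): Σ = 8988, mean = 8988/14 = 642.000

642.0 ms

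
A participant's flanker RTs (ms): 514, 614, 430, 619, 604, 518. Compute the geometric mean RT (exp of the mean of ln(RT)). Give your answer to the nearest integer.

ln(RT): 6.2422, 6.4200, 6.0638, 6.4281, 6.4036, 6.2500
Mean ln(RT) = 37.8077/6 = 6.30128
Geometric mean = exp(6.30128) = 545.27 ms

545 ms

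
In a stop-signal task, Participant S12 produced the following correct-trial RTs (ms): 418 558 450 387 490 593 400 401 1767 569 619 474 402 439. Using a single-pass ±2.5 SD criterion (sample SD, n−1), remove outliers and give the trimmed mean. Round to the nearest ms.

477 ms

n = 14, ΣRT = 7967, M = 569.071
Σ(x−M)² = 1625326.93; s = √(1625326.93/13) = 353.589
Cutoffs: 569.071 ± 2.5·353.589 → [-314.9, 1453.0]
Outside: 1767 → excluded.
Retained (n=13): Σ = 6200, mean = 6200/13 = 476.923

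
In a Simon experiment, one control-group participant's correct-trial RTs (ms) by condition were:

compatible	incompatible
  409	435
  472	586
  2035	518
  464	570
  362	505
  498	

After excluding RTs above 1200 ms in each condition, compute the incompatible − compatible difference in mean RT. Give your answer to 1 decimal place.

compatible: exclude 2035
M(compatible) = 2205/5 = 441.000
M(incompatible) = 2614/5 = 522.800
Difference = 522.800 − 441.000 = 81.800 ms

81.8 ms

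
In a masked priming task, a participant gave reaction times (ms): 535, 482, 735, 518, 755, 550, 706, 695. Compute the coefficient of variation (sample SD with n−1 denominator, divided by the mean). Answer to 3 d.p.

0.178

n = 8, Σ = 4976, M = 622.0000
Σ(x−M)² = 86012.000; s = √(86012.000/7) = 110.8487
CV = 110.8487 / 622.0000 = 0.17821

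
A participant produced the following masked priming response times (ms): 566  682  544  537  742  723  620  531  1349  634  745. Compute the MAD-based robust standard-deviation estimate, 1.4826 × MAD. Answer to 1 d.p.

Sorted: 531, 537, 544, 566, 620, 634, 682, 723, 742, 745, 1349 → median = 634
|x − 634| sorted: 0, 14, 48, 68, 89, 90, 97, 103, 108, 111, 715 → MAD = 90
Robust SD ≈ 1.4826 × 90 = 133.434

133.4 ms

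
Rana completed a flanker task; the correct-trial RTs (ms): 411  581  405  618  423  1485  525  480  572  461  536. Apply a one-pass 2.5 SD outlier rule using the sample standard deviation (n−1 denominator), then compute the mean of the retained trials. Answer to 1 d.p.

501.2 ms

n = 11, ΣRT = 6497, M = 590.636
Σ(x−M)² = 932246.55; s = √(932246.55/10) = 305.327
Cutoffs: 590.636 ± 2.5·305.327 → [-172.7, 1354.0]
Outside: 1485 → excluded.
Retained (n=10): Σ = 5012, mean = 5012/10 = 501.200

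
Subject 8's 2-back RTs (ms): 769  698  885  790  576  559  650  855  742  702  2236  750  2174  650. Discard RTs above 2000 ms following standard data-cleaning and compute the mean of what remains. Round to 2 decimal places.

Excluded: 2174, 2236
Retained (n=12): Σ = 8626
Mean = 8626/12 = 718.8333

718.83 ms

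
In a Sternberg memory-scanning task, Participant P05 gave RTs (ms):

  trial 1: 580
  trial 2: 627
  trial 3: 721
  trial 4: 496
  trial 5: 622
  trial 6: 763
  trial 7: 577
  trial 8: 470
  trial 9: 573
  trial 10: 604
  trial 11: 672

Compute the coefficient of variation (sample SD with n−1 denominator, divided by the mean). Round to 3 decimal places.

0.143

n = 11, Σ = 6705, M = 609.5455
Σ(x−M)² = 75994.727; s = √(75994.727/10) = 87.1750
CV = 87.1750 / 609.5455 = 0.14302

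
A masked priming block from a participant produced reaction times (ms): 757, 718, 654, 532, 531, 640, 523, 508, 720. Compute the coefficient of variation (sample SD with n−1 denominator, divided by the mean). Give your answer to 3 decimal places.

0.159

n = 9, Σ = 5583, M = 620.3333
Σ(x−M)² = 77546.000; s = √(77546.000/8) = 98.4543
CV = 98.4543 / 620.3333 = 0.15871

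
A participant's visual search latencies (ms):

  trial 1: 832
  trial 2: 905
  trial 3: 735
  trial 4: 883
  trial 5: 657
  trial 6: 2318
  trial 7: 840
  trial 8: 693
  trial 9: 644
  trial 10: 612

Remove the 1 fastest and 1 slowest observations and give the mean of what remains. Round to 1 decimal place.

773.6 ms

Sorted: 612, 644, 657, 693, 735, 832, 840, 883, 905, 2318
Drop lowest 1 (612) and highest 1 (2318)
Remaining (n=8): Σ = 6189, mean = 6189/8 = 773.625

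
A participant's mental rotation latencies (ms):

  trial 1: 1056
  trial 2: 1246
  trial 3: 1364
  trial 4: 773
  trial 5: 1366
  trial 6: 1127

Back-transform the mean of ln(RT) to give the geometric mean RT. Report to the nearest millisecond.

ln(RT): 6.9622, 7.1277, 7.2182, 6.6503, 7.2196, 7.0273
Mean ln(RT) = 42.2053/6 = 7.03422
Geometric mean = exp(7.03422) = 1134.82 ms

1135 ms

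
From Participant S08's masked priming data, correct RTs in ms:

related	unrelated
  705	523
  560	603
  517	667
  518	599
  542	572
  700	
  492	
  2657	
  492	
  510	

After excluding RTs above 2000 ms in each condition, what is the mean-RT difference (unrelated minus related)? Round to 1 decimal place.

related: exclude 2657
M(related) = 5036/9 = 559.556
M(unrelated) = 2964/5 = 592.800
Difference = 592.800 − 559.556 = 33.244 ms

33.2 ms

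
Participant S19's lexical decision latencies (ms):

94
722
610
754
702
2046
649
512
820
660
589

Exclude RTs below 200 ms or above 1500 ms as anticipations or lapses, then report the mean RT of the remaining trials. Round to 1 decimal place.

Excluded: 94, 2046
Retained (n=9): Σ = 6018
Mean = 6018/9 = 668.6667

668.7 ms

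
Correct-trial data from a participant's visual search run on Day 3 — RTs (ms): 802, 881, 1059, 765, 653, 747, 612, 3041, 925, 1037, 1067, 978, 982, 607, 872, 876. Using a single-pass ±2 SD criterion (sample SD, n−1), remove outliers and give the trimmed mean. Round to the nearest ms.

n = 16, ΣRT = 15904, M = 994.000
Σ(x−M)² = 4810638.00; s = √(4810638.00/15) = 566.312
Cutoffs: 994.000 ± 2·566.312 → [-138.6, 2126.6]
Outside: 3041 → excluded.
Retained (n=15): Σ = 12863, mean = 12863/15 = 857.533

858 ms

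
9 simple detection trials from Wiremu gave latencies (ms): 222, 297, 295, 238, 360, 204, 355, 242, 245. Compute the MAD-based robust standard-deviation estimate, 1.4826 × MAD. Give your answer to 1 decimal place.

Sorted: 204, 222, 238, 242, 245, 295, 297, 355, 360 → median = 245
|x − 245| sorted: 0, 3, 7, 23, 41, 50, 52, 110, 115 → MAD = 41
Robust SD ≈ 1.4826 × 41 = 60.787

60.8 ms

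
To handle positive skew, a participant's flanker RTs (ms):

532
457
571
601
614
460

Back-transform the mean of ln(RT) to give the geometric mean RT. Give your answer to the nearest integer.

535 ms

ln(RT): 6.2766, 6.1247, 6.3474, 6.3986, 6.4200, 6.1312
Mean ln(RT) = 37.6985/6 = 6.28309
Geometric mean = exp(6.28309) = 535.44 ms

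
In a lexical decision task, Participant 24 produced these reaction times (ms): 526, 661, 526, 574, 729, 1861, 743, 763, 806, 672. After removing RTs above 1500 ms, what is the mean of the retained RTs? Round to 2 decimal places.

Excluded: 1861
Retained (n=9): Σ = 6000
Mean = 6000/9 = 666.6667

666.67 ms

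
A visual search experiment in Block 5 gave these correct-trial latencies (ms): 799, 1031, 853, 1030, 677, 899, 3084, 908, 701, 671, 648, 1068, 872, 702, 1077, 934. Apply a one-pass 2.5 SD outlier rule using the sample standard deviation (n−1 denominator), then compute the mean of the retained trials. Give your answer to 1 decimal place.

n = 16, ΣRT = 15954, M = 997.125
Σ(x−M)² = 4971431.75; s = √(4971431.75/15) = 575.699
Cutoffs: 997.125 ± 2.5·575.699 → [-442.1, 2436.4]
Outside: 3084 → excluded.
Retained (n=15): Σ = 12870, mean = 12870/15 = 858.000

858.0 ms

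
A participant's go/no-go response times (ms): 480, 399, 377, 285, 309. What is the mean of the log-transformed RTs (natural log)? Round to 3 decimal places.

ln(RT): 6.1738, 5.9890, 5.9322, 5.6525, 5.7333
Σ ln(RT) = 29.4808
Mean = 29.4808/5 = 5.89616

5.896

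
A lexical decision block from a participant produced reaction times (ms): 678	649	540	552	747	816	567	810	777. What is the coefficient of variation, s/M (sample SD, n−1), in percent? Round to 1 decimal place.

n = 9, Σ = 6136, M = 681.7778
Σ(x−M)² = 98983.556; s = √(98983.556/8) = 111.2337
CV = 111.2337 / 681.7778 = 0.16315 = 16.315%

16.3%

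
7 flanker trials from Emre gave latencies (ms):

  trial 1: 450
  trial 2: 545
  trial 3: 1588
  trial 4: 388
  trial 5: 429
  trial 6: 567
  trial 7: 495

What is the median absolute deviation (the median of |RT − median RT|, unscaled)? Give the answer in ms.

Sorted: 388, 429, 450, 495, 545, 567, 1588 → median = 495
|x − 495|: 45, 50, 1093, 107, 66, 72, 0
Sorted deviations: 0, 45, 50, 66, 72, 107, 1093 → MAD = 66

66 ms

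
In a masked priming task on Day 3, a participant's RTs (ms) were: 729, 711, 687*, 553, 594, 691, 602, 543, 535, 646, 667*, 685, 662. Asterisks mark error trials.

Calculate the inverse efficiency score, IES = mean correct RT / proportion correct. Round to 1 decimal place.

Correct trials (n=11): 729, 711, 553, 594, 691, 602, 543, 535, 646, 685, 662
Mean correct RT = 6951/11 = 631.9091 ms
Proportion correct = 11/13
IES = 631.9091 / (11/13) = 746.802 ms

746.8 ms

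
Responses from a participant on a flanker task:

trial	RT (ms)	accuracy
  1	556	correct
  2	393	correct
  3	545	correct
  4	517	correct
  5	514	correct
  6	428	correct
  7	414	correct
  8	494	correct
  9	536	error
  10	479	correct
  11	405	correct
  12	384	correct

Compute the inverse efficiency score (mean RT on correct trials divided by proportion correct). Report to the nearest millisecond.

Correct trials (n=11): 556, 393, 545, 517, 514, 428, 414, 494, 479, 405, 384
Mean correct RT = 5129/11 = 466.2727 ms
Proportion correct = 11/12
IES = 466.2727 / (11/12) = 508.661 ms

509 ms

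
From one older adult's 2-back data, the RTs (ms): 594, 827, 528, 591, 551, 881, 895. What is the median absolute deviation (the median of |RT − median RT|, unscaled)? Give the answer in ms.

66 ms

Sorted: 528, 551, 591, 594, 827, 881, 895 → median = 594
|x − 594|: 0, 233, 66, 3, 43, 287, 301
Sorted deviations: 0, 3, 43, 66, 233, 287, 301 → MAD = 66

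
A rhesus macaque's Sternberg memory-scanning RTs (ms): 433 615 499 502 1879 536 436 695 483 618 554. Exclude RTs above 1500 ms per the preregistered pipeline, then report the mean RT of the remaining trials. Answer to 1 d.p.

537.1 ms

Excluded: 1879
Retained (n=10): Σ = 5371
Mean = 5371/10 = 537.1000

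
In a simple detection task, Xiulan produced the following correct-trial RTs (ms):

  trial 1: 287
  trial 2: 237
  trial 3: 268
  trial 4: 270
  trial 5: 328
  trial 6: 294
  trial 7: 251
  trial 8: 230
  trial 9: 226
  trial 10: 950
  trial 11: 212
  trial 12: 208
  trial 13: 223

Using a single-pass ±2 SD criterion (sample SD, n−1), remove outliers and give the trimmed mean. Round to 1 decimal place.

252.8 ms

n = 13, ΣRT = 3984, M = 306.462
Σ(x−M)² = 463753.23; s = √(463753.23/12) = 196.586
Cutoffs: 306.462 ± 2·196.586 → [-86.7, 699.6]
Outside: 950 → excluded.
Retained (n=12): Σ = 3034, mean = 3034/12 = 252.833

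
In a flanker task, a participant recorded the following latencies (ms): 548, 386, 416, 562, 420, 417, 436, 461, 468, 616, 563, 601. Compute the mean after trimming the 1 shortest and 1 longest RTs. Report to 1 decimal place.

Sorted: 386, 416, 417, 420, 436, 461, 468, 548, 562, 563, 601, 616
Drop lowest 1 (386) and highest 1 (616)
Remaining (n=10): Σ = 4892, mean = 4892/10 = 489.200

489.2 ms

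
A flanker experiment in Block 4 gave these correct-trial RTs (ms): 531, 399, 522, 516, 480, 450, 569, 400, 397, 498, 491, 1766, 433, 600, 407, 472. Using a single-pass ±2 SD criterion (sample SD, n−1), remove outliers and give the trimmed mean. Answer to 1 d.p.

n = 16, ΣRT = 8931, M = 558.188
Σ(x−M)² = 1612762.44; s = √(1612762.44/15) = 327.899
Cutoffs: 558.188 ± 2·327.899 → [-97.6, 1214.0]
Outside: 1766 → excluded.
Retained (n=15): Σ = 7165, mean = 7165/15 = 477.667

477.7 ms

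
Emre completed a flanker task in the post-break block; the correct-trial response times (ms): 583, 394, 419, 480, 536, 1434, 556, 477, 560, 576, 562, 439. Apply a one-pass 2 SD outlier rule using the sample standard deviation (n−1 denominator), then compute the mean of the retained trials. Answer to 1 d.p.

507.5 ms

n = 12, ΣRT = 7016, M = 584.667
Σ(x−M)² = 833322.67; s = √(833322.67/11) = 275.239
Cutoffs: 584.667 ± 2·275.239 → [34.2, 1135.1]
Outside: 1434 → excluded.
Retained (n=11): Σ = 5582, mean = 5582/11 = 507.455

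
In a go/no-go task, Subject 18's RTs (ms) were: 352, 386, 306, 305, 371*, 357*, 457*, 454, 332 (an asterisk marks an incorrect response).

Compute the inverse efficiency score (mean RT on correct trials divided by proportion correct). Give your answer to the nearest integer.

534 ms

Correct trials (n=6): 352, 386, 306, 305, 454, 332
Mean correct RT = 2135/6 = 355.8333 ms
Proportion correct = 6/9
IES = 355.8333 / (6/9) = 533.750 ms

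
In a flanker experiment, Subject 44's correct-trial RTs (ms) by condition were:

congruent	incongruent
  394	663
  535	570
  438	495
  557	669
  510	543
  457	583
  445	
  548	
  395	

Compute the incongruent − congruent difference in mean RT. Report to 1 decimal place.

M(congruent) = 4279/9 = 475.444
M(incongruent) = 3523/6 = 587.167
Difference = 587.167 − 475.444 = 111.722 ms

111.7 ms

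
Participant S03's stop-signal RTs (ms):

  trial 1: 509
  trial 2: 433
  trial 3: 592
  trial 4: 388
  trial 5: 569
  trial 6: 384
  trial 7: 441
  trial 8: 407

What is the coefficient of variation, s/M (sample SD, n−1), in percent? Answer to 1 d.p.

n = 8, Σ = 3723, M = 465.3750
Σ(x−M)² = 46333.875; s = √(46333.875/7) = 81.3580
CV = 81.3580 / 465.3750 = 0.17482 = 17.482%

17.5%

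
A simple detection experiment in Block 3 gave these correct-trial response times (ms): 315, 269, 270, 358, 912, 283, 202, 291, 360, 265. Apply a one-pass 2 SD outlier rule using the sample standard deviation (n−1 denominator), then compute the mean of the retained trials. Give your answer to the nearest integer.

290 ms

n = 10, ΣRT = 3525, M = 352.500
Σ(x−M)² = 367230.50; s = √(367230.50/9) = 201.998
Cutoffs: 352.500 ± 2·201.998 → [-51.5, 756.5]
Outside: 912 → excluded.
Retained (n=9): Σ = 2613, mean = 2613/9 = 290.333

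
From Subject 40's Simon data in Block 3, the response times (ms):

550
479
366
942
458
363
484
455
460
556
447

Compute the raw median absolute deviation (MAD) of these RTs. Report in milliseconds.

Sorted: 363, 366, 447, 455, 458, 460, 479, 484, 550, 556, 942 → median = 460
|x − 460|: 90, 19, 94, 482, 2, 97, 24, 5, 0, 96, 13
Sorted deviations: 0, 2, 5, 13, 19, 24, 90, 94, 96, 97, 482 → MAD = 24

24 ms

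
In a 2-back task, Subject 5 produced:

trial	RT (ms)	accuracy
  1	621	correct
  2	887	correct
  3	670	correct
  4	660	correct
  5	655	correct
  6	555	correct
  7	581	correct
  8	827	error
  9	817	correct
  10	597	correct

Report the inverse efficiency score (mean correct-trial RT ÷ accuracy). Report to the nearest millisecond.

Correct trials (n=9): 621, 887, 670, 660, 655, 555, 581, 817, 597
Mean correct RT = 6043/9 = 671.4444 ms
Proportion correct = 9/10
IES = 671.4444 / (9/10) = 746.049 ms

746 ms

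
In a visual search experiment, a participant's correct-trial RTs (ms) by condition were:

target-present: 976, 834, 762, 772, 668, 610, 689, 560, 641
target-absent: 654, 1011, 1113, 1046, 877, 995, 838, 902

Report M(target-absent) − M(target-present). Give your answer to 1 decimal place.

M(target-present) = 6512/9 = 723.556
M(target-absent) = 7436/8 = 929.500
Difference = 929.500 − 723.556 = 205.944 ms

205.9 ms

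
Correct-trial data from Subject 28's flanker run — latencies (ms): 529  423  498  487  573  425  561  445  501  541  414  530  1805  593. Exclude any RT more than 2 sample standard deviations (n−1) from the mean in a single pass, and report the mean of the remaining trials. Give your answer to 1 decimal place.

n = 14, ΣRT = 8325, M = 594.643
Σ(x−M)² = 1620893.21; s = √(1620893.21/13) = 353.106
Cutoffs: 594.643 ± 2·353.106 → [-111.6, 1300.9]
Outside: 1805 → excluded.
Retained (n=13): Σ = 6520, mean = 6520/13 = 501.538

501.5 ms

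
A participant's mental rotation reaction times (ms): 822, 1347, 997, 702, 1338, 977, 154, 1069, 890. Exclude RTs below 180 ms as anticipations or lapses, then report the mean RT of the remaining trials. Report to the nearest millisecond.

Excluded: 154
Retained (n=8): Σ = 8142
Mean = 8142/8 = 1017.7500

1018 ms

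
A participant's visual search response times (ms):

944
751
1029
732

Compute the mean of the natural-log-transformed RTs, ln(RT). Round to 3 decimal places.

ln(RT): 6.8501, 6.6214, 6.9363, 6.5958
Σ ln(RT) = 27.0037
Mean = 27.0037/4 = 6.75091

6.751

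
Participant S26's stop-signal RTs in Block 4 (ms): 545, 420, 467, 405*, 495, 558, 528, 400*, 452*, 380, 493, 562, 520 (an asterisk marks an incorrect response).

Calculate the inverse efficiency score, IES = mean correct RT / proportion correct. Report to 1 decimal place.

Correct trials (n=10): 545, 420, 467, 495, 558, 528, 380, 493, 562, 520
Mean correct RT = 4968/10 = 496.8000 ms
Proportion correct = 10/13
IES = 496.8000 / (10/13) = 645.840 ms

645.8 ms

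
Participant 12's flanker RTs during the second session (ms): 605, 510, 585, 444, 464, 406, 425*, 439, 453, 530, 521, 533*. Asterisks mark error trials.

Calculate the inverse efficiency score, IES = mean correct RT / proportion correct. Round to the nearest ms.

595 ms

Correct trials (n=10): 605, 510, 585, 444, 464, 406, 439, 453, 530, 521
Mean correct RT = 4957/10 = 495.7000 ms
Proportion correct = 10/12
IES = 495.7000 / (10/12) = 594.840 ms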